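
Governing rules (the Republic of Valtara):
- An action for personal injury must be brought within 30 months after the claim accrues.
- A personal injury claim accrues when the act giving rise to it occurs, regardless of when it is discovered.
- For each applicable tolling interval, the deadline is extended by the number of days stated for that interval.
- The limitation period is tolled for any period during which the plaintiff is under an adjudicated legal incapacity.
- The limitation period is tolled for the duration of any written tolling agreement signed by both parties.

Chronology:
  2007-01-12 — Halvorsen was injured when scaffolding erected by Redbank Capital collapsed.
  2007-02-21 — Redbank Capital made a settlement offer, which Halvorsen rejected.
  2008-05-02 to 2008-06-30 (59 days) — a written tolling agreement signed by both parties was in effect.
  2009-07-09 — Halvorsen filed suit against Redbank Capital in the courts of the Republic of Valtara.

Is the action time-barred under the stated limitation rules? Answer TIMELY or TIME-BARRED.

The claim accrued on 2007-01-12, when the wrongful act occurred.
30 months from 2007-01-12 is 2009-07-12.
Because the written tolling agreement ran from 2008-05-02 to 2008-06-30, the deadline is extended by 59 days to 2009-09-09.
Nothing else in the chronology tolls or restarts the period.
Halvorsen filed on 2009-07-09, before the 2009-09-09 deadline, so the action is timely.

TIMELY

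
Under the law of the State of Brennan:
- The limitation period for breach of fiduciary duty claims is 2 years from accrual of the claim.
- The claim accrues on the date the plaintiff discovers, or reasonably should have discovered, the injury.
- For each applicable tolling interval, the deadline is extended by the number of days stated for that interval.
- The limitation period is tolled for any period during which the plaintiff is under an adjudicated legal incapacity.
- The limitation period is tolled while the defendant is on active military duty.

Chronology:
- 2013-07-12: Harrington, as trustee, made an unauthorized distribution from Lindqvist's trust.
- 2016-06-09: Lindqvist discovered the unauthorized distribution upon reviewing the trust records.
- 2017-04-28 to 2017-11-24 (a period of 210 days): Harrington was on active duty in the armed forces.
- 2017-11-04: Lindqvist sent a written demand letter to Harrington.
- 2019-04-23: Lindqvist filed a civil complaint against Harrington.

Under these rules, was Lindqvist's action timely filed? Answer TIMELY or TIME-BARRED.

The claim did not accrue until Lindqvist discovered the injury on 2016-06-09; the 2013-07-12 act date does not start the clock under the stated rule.
2 years from 2016-06-09 is 2018-06-09.
Because the defendant's active military service ran from 2017-04-28 to 2017-11-24, the deadline is extended by 210 days to 2019-01-05.
The other events in the timeline have no effect on the limitation period under the stated rules.
Lindqvist filed on 2019-04-23, after the 2019-01-05 deadline, so the action is time-barred.

TIME-BARRED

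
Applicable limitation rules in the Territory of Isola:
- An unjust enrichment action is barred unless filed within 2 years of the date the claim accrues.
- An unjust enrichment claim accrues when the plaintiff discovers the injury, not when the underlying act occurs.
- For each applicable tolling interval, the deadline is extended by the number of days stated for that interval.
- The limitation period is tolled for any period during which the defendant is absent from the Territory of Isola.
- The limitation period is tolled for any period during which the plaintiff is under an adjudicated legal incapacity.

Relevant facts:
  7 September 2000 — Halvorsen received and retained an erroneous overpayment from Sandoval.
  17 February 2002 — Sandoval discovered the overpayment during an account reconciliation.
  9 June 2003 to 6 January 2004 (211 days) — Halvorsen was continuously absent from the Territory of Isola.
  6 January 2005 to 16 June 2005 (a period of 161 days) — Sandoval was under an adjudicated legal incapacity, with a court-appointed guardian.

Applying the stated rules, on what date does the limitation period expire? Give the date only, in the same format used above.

The claim did not accrue until Sandoval discovered the injury on 17 February 2002; the 7 September 2000 act date does not start the clock under the stated rule.
Adding the 2 years base period to 17 February 2002 gives a deadline of 17 February 2004, before any tolling.
The defendant's absence from the jurisdiction from 9 June 2003 to 6 January 2004 tolled the period for 211 days, extending the deadline to 15 September 2004.
The plaintiff's legal incapacity starting 6 January 2005 came too late — the period had run on 15 September 2004 — and so does not extend the deadline.

15 September 2004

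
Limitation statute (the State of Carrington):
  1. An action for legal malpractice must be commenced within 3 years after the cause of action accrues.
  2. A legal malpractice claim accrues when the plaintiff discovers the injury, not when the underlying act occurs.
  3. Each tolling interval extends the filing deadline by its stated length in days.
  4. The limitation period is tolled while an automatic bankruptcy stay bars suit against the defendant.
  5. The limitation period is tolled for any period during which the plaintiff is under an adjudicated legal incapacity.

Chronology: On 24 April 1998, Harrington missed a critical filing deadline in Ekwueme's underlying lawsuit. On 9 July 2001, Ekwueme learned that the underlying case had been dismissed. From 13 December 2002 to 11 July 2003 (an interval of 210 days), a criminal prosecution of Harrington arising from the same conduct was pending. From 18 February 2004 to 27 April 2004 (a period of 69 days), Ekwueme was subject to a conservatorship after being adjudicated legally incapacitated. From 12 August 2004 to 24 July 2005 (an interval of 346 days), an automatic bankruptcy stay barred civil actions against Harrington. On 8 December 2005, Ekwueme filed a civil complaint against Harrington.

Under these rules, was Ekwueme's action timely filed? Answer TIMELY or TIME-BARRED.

TIME-BARRED

The claim did not accrue until Ekwueme discovered the injury on 9 July 2001; the 24 April 1998 act date does not start the clock under the stated rule.
The untolled deadline — 3 years after 9 July 2001 — is 9 July 2004.
The period was tolled for 69 days by the plaintiff's legal incapacity (18 February 2004 to 27 April 2004), pushing the deadline to 16 September 2004.
Because the automatic bankruptcy stay ran from 12 August 2004 to 24 July 2005, the deadline is extended by 346 days to 28 August 2005.
No stated provision tolls the period for a criminal prosecution, so the interval from 13 December 2002 to 11 July 2003 has no effect on the deadline.
Ekwueme filed on 8 December 2005, after the 28 August 2005 deadline, so the action is time-barred.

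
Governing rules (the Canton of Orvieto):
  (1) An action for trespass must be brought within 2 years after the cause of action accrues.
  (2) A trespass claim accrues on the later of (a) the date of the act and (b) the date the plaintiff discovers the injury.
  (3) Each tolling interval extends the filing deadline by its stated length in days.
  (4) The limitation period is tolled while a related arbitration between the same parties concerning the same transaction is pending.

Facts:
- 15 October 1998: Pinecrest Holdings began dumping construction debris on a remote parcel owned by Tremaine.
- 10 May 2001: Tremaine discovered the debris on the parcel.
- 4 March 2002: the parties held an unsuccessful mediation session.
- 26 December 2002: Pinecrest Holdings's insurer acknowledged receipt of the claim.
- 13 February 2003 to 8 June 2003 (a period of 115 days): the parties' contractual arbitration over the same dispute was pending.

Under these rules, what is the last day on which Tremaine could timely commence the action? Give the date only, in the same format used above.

2 September 2003

The claim accrued on 10 May 2001 — the later of the 15 October 1998 act and the 10 May 2001 discovery.
Adding the 2 years base period to 10 May 2001 gives a deadline of 10 May 2003, before any tolling.
The pending related arbitration from 13 February 2003 to 8 June 2003 tolled the period for 115 days, extending the deadline to 2 September 2003.
Nothing else in the chronology tolls or restarts the period.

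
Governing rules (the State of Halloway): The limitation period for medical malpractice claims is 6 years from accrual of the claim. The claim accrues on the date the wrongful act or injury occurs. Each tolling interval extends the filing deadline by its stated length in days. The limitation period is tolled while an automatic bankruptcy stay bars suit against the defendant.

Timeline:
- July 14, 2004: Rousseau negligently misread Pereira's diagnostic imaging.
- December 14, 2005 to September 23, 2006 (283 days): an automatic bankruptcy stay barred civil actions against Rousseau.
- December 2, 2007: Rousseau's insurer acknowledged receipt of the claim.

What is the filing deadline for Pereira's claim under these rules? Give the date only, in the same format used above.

The claim accrued on July 14, 2004, the date of the act.
6 years from July 14, 2004 is July 14, 2010.
The automatic bankruptcy stay from December 14, 2005 to September 23, 2006 tolled the period for 283 days, extending the deadline to April 23, 2011.
Nothing else in the chronology tolls or restarts the period.

April 23, 2011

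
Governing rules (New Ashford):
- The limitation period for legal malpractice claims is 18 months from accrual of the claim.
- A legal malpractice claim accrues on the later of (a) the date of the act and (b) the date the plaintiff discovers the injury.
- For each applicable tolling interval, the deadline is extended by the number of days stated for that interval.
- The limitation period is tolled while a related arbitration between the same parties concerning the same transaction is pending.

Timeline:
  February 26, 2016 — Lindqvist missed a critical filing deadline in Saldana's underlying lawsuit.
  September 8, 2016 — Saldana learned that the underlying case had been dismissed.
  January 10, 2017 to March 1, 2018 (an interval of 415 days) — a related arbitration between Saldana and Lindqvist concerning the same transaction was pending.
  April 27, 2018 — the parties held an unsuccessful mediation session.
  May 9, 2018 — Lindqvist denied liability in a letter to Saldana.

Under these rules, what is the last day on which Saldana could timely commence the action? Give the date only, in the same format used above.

April 27, 2019

The claim accrued on September 8, 2016 — the later of the February 26, 2016 act and the September 8, 2016 discovery.
The untolled deadline — 18 months after September 8, 2016 — is March 8, 2018.
The pending related arbitration from January 10, 2017 to March 1, 2018 tolled the period for 415 days, extending the deadline to April 27, 2019.
Nothing else in the chronology tolls or restarts the period.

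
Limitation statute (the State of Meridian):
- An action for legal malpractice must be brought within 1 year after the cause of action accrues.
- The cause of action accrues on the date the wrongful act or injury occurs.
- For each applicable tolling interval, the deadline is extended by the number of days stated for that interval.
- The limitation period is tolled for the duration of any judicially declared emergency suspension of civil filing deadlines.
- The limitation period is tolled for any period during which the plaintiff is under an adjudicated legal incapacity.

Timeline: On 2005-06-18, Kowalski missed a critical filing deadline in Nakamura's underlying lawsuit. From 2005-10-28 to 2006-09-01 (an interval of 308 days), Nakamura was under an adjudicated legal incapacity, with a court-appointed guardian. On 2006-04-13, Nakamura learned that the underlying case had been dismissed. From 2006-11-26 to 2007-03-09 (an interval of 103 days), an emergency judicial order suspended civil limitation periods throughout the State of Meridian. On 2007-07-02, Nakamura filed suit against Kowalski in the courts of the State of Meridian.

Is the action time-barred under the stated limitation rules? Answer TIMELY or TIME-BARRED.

TIMELY

The claim accrued on 2005-06-18, when the wrongful act occurred; under the stated occurrence rule the 2006-04-13 discovery does not delay accrual.
1 year from 2005-06-18 is 2006-06-18.
The plaintiff's legal incapacity from 2005-10-28 to 2006-09-01 tolled the period for 308 days, extending the deadline to 2007-04-22.
The period was tolled for 103 days by the emergency suspension of filing deadlines (2006-11-26 to 2007-03-09), pushing the deadline to 2007-08-03.
The 2007-07-02 filing precedes the 2007-08-03 deadline; the claim is timely.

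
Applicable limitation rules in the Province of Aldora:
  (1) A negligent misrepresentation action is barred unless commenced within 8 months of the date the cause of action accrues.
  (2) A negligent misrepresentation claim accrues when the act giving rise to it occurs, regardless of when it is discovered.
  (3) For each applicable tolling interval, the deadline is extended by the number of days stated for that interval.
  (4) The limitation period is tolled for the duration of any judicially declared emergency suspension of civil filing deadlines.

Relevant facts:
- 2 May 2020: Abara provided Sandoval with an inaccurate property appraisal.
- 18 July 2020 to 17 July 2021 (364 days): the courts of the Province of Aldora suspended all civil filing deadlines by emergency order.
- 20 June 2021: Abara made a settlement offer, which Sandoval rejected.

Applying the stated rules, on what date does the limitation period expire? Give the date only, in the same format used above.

1 January 2022

The claim accrued on 2 May 2020, when the wrongful act occurred.
Adding the 8 months base period to 2 May 2020 gives a deadline of 2 January 2021, before any tolling.
The emergency suspension of filing deadlines from 18 July 2020 to 17 July 2021 tolled the period for 364 days, extending the deadline to 1 January 2022.
None of the other events listed affects the running of the period under the stated rules.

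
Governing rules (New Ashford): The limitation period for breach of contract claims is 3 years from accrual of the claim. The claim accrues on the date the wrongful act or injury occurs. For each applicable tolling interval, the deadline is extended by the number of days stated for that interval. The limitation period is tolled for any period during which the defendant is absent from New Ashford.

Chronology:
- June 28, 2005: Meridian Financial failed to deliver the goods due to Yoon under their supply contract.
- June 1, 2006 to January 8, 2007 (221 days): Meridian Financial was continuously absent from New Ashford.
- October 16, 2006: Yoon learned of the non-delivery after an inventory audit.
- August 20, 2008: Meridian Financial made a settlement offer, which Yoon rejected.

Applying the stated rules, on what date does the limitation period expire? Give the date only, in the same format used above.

The claim accrued on June 28, 2005, when the wrongful act occurred; under the stated occurrence rule the October 16, 2006 discovery does not delay accrual.
3 years from June 28, 2005 is June 28, 2008.
Because the defendant's absence from the jurisdiction ran from June 1, 2006 to January 8, 2007, the deadline is extended by 221 days to February 4, 2009.
The other events in the timeline have no effect on the limitation period under the stated rules.

February 4, 2009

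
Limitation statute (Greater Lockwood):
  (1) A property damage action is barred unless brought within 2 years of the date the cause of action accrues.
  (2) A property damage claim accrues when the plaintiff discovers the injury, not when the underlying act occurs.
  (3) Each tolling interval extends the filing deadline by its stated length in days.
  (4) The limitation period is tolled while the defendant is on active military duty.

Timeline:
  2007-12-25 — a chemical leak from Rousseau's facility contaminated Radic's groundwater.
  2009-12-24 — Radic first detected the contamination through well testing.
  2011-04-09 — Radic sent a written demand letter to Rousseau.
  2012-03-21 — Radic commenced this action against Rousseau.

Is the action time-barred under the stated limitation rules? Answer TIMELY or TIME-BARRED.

TIME-BARRED

The claim did not accrue until Radic discovered the injury on 2009-12-24; the 2007-12-25 act date does not start the clock under the stated rule.
Adding the 2 years base period to 2009-12-24 gives a deadline of 2011-12-24, before any tolling.
The other events in the timeline have no effect on the limitation period under the stated rules.
Radic filed on 2012-03-21, after the 2011-12-24 deadline, so the action is time-barred.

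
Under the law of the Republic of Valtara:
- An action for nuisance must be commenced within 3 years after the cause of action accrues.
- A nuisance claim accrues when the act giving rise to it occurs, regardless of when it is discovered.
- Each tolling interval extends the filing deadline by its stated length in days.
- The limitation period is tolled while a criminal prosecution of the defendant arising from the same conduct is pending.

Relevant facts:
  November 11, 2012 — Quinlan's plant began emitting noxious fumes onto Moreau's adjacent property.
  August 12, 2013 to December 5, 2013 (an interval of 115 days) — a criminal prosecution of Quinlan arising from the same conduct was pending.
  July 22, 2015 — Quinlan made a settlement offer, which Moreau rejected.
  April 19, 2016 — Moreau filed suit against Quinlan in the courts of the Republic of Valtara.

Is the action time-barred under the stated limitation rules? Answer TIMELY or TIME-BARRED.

TIME-BARRED

The limitation period began to run on November 11, 2012.
The untolled deadline — 3 years after November 11, 2012 — is November 11, 2015.
The period was tolled for 115 days by the pending criminal prosecution (August 12, 2013 to December 5, 2013), pushing the deadline to March 5, 2016.
Nothing else in the chronology tolls or restarts the period.
Filing on April 19, 2016 missed the March 5, 2016 deadline — the action is time-barred.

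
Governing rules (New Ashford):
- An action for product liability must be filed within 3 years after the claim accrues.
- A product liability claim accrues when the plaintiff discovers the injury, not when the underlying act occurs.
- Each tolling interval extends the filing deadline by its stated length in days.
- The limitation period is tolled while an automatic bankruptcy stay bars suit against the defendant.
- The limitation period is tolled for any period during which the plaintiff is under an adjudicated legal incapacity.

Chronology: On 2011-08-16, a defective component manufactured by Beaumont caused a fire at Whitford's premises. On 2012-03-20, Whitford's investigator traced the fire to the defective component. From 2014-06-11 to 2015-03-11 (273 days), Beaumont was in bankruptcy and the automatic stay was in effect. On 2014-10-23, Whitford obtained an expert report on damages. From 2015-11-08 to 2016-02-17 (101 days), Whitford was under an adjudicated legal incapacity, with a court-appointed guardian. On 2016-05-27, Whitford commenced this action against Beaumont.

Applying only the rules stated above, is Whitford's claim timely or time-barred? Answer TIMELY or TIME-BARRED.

TIME-BARRED

The claim did not accrue until Whitford discovered the injury on 2012-03-20; the 2011-08-16 act date does not start the clock under the stated rule.
The untolled deadline — 3 years after 2012-03-20 — is 2015-03-20.
The automatic bankruptcy stay from 2014-06-11 to 2015-03-11 tolled the period for 273 days, extending the deadline to 2015-12-18.
The plaintiff's legal incapacity from 2015-11-08 to 2016-02-17 tolled the period for 101 days, extending the deadline to 2016-03-28.
Nothing else in the chronology tolls or restarts the period.
Filing on 2016-05-27 missed the 2016-03-28 deadline — the action is time-barred.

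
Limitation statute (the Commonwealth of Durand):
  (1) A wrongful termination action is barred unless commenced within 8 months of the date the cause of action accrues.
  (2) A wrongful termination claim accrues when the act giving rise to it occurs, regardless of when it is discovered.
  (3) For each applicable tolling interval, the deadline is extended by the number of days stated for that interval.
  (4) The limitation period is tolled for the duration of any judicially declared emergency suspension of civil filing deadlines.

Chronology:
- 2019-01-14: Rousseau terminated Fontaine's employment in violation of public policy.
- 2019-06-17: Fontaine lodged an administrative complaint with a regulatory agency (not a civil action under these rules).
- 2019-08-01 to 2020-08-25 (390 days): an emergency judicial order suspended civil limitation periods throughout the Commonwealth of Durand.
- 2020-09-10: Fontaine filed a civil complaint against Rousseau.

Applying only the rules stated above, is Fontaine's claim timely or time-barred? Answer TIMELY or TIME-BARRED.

The limitation period began to run on 2019-01-14.
Adding the 8 months base period to 2019-01-14 gives a deadline of 2019-09-14, before any tolling.
Because the emergency suspension of filing deadlines ran from 2019-08-01 to 2020-08-25, the deadline is extended by 390 days to 2020-10-08.
The other events in the timeline have no effect on the limitation period under the stated rules.
Filing on 2020-09-10 beat the 2020-10-08 deadline — the action is timely.

TIMELY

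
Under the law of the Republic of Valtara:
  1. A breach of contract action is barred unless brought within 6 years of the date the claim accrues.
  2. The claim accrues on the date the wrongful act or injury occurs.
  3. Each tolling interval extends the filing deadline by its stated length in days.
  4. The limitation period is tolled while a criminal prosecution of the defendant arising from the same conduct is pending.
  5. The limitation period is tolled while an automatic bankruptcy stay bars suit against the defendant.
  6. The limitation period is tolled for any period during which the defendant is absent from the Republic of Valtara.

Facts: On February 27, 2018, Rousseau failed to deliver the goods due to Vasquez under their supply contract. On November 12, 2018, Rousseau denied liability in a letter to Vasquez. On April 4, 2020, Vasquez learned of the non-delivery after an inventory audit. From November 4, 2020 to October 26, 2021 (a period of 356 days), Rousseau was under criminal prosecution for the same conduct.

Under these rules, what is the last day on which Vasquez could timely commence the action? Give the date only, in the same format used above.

February 17, 2025

Accrual is governed by the date of the act, so the period began to run on February 27, 2018; the later discovery on April 4, 2020 is irrelevant under the stated rule.
The untolled deadline — 6 years after February 27, 2018 — is February 27, 2024.
Because the pending criminal prosecution ran from November 4, 2020 to October 26, 2021, the deadline is extended by 356 days to February 17, 2025.
The other events in the timeline have no effect on the limitation period under the stated rules.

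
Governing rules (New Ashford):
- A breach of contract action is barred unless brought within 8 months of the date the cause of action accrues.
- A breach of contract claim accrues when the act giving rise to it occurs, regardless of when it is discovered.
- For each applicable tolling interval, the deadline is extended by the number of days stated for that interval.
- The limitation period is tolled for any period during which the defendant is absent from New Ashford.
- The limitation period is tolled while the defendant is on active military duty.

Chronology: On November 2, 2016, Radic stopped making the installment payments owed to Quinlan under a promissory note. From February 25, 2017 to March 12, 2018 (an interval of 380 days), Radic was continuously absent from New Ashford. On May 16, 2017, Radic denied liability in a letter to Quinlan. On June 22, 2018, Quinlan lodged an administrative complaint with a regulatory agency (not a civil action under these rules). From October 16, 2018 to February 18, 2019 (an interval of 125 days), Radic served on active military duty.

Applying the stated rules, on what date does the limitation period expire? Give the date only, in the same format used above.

The claim accrued on November 2, 2016, when the wrongful act occurred.
The untolled deadline — 8 months after November 2, 2016 — is July 2, 2017.
The defendant's absence from the jurisdiction from February 25, 2017 to March 12, 2018 tolled the period for 380 days, extending the deadline to July 17, 2018.
The defendant's active military service starting October 16, 2018 came too late — the period had run on July 17, 2018 — and so does not extend the deadline.
The other events in the timeline have no effect on the limitation period under the stated rules.

July 17, 2018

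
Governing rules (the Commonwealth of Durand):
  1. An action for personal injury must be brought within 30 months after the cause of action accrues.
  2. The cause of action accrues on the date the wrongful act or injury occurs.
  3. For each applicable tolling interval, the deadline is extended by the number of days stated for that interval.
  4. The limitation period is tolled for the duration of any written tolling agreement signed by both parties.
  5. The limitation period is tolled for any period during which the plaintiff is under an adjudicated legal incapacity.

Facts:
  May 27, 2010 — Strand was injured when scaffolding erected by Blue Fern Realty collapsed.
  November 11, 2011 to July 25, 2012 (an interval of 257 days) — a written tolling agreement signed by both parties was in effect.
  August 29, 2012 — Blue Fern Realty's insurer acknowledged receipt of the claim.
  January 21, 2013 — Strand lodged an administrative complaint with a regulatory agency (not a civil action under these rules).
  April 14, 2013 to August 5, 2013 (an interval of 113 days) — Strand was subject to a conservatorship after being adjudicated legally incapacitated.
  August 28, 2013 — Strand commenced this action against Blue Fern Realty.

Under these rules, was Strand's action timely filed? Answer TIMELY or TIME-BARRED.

The claim accrued on May 27, 2010, when the wrongful act occurred.
The untolled deadline — 30 months after May 27, 2010 — is November 27, 2012.
Because the written tolling agreement ran from November 11, 2011 to July 25, 2012, the deadline is extended by 257 days to August 11, 2013.
The plaintiff's legal incapacity from April 14, 2013 to August 5, 2013 tolled the period for 113 days, extending the deadline to December 2, 2013.
None of the other events listed affects the running of the period under the stated rules.
Filing on August 28, 2013 beat the December 2, 2013 deadline — the action is timely.

TIMELY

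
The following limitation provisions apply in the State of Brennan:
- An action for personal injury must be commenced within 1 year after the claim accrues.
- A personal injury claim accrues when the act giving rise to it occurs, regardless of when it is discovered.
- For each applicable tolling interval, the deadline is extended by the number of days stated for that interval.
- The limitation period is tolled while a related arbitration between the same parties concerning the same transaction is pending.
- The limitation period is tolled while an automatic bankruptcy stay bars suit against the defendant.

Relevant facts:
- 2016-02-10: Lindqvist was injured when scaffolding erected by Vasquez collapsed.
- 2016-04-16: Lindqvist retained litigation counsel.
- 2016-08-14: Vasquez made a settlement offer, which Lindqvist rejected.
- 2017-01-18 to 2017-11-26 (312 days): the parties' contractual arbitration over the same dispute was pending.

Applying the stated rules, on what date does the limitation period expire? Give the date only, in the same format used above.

The claim accrued on 2016-02-10, when the wrongful act occurred.
The untolled deadline — 1 year after 2016-02-10 — is 2017-02-10.
The pending related arbitration from 2017-01-18 to 2017-11-26 tolled the period for 312 days, extending the deadline to 2017-12-19.
None of the other events listed affects the running of the period under the stated rules.

2017-12-19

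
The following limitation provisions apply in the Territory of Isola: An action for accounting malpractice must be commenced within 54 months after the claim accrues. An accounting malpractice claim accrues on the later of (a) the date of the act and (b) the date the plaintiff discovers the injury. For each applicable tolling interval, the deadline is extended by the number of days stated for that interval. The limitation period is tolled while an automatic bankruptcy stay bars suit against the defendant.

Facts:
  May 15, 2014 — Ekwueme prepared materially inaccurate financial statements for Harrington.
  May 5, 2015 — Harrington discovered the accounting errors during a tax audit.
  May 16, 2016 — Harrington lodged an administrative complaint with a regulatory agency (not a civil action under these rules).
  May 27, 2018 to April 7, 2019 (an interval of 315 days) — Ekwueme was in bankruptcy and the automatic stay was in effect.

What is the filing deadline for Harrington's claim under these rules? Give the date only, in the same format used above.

September 15, 2020

Taking the later of the act (May 15, 2014) and discovery (May 5, 2015), the claim accrued on May 5, 2015.
54 months from May 5, 2015 is November 5, 2019.
Because the automatic bankruptcy stay ran from May 27, 2018 to April 7, 2019, the deadline is extended by 315 days to September 15, 2020.
The other events in the timeline have no effect on the limitation period under the stated rules.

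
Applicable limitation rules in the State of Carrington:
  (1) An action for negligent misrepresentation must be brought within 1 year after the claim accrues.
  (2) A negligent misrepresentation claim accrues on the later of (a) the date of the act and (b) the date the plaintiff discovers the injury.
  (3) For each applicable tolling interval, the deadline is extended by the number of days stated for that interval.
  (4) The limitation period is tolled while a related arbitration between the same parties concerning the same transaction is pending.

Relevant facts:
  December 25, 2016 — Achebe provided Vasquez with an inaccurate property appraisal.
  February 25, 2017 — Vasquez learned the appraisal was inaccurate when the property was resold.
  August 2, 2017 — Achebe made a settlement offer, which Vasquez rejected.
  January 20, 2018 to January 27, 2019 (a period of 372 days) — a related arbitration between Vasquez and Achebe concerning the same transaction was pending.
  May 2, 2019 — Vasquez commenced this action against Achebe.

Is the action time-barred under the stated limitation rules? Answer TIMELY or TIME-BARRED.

TIME-BARRED

The claim accrued on February 25, 2017 — the later of the December 25, 2016 act and the February 25, 2017 discovery.
The untolled deadline — 1 year after February 25, 2017 — is February 25, 2018.
Because the pending related arbitration ran from January 20, 2018 to January 27, 2019, the deadline is extended by 372 days to March 4, 2019.
None of the other events listed affects the running of the period under the stated rules.
Vasquez filed on May 2, 2019, after the March 4, 2019 deadline, so the action is time-barred.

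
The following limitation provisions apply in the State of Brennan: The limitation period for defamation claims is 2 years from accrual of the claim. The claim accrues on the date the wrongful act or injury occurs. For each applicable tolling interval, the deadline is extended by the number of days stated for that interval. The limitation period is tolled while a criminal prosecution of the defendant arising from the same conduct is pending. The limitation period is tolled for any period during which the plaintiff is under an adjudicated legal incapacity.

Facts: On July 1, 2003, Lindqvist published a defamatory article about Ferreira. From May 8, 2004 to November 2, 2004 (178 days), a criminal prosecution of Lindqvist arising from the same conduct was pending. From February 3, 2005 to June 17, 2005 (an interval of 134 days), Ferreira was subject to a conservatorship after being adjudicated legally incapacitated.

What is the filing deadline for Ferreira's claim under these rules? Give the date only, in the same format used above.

The limitation period began to run on July 1, 2003.
The untolled deadline — 2 years after July 1, 2003 — is July 1, 2005.
Because the pending criminal prosecution ran from May 8, 2004 to November 2, 2004, the deadline is extended by 178 days to December 26, 2005.
The plaintiff's legal incapacity from February 3, 2005 to June 17, 2005 tolled the period for 134 days, extending the deadline to May 9, 2006.

May 9, 2006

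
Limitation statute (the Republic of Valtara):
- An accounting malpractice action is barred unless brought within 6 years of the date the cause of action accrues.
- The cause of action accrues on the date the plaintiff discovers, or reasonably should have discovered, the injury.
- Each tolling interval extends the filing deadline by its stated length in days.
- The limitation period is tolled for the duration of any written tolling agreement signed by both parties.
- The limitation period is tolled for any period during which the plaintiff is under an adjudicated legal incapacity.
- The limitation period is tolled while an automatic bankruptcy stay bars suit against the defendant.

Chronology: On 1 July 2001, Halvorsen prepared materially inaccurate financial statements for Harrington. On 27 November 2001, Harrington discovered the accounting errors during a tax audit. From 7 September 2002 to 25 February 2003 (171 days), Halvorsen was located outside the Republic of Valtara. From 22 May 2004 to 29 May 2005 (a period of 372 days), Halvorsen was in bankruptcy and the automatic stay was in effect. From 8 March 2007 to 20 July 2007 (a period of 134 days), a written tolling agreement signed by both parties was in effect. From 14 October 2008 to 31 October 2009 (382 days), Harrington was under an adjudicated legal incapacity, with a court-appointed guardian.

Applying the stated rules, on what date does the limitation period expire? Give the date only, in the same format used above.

The claim did not accrue until Harrington discovered the injury on 27 November 2001; the 1 July 2001 act date does not start the clock under the stated rule.
The untolled deadline — 6 years after 27 November 2001 — is 27 November 2007.
The period was tolled for 372 days by the automatic bankruptcy stay (22 May 2004 to 29 May 2005), pushing the deadline to 3 December 2008.
Because the written tolling agreement ran from 8 March 2007 to 20 July 2007, the deadline is extended by 134 days to 16 April 2009.
The plaintiff's legal incapacity from 14 October 2008 to 31 October 2009 tolled the period for 382 days, extending the deadline to 3 May 2010.
The defendant's absence from the jurisdiction from 7 September 2002 to 25 February 2003 does not toll the period, because no stated rule makes the defendant's absence a tolling event.

3 May 2010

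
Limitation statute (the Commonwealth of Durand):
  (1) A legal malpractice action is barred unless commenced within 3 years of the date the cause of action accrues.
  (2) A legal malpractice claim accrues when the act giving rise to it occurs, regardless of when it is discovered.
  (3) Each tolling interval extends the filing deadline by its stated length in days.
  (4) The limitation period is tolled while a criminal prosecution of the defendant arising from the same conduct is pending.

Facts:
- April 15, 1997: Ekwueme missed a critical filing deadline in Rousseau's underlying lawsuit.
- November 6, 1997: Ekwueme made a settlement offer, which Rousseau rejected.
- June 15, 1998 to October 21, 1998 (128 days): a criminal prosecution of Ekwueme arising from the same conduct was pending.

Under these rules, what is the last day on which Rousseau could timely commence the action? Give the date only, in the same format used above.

August 21, 2000

The limitation period began to run on April 15, 1997.
3 years from April 15, 1997 is April 15, 2000.
Because the pending criminal prosecution ran from June 15, 1998 to October 21, 1998, the deadline is extended by 128 days to August 21, 2000.
The other events in the timeline have no effect on the limitation period under the stated rules.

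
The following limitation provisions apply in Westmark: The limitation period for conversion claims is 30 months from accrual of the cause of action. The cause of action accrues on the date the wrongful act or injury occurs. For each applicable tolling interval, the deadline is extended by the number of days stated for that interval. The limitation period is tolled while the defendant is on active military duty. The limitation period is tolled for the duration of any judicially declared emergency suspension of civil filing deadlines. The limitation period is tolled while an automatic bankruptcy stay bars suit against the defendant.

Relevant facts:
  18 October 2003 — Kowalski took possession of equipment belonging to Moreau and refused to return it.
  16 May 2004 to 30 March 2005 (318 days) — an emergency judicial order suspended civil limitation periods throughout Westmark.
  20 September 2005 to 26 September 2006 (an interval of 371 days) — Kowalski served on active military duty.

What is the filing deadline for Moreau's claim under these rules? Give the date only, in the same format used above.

7 March 2008

The cause of action accrued on 18 October 2003, the date of the act.
30 months from 18 October 2003 is 18 April 2006.
The period was tolled for 318 days by the emergency suspension of filing deadlines (16 May 2004 to 30 March 2005), pushing the deadline to 2 March 2007.
Because the defendant's active military service ran from 20 September 2005 to 26 September 2006, the deadline is extended by 371 days to 7 March 2008.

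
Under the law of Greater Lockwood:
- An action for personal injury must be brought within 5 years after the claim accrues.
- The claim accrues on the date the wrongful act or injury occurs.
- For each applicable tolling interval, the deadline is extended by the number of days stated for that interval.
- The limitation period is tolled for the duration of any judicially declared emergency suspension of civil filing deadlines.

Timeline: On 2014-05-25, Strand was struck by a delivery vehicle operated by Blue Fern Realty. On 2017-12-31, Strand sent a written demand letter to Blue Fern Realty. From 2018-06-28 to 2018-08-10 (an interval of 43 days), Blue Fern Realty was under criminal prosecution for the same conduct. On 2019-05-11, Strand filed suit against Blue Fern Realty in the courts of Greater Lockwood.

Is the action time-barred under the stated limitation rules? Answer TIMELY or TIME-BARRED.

The claim accrued on 2014-05-25, the date of the act.
5 years from 2014-05-25 is 2019-05-25.
Although a criminal prosecution ran from 2018-06-28 to 2018-08-10, the stated rules do not make that a tolling event, so it is disregarded.
None of the other events listed affects the running of the period under the stated rules.
The 2019-05-11 filing precedes the 2019-05-25 deadline; the claim is timely.

TIMELY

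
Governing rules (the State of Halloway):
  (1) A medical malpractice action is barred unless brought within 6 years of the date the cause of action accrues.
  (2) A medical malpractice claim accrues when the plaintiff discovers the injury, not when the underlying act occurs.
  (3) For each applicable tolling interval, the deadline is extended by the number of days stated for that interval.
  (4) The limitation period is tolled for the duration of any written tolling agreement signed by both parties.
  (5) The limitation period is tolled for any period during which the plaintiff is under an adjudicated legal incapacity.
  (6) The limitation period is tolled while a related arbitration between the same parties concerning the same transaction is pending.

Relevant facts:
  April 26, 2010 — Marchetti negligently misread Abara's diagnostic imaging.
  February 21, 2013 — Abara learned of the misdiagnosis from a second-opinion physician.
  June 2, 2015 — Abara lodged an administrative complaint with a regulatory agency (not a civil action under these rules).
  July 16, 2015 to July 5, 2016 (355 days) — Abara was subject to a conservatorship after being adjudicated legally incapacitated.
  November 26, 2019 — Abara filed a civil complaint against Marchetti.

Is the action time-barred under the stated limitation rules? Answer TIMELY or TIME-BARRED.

Accrual is tied to discovery, so the period began on February 21, 2013 rather than on April 26, 2010 when the act occurred.
6 years from February 21, 2013 is February 21, 2019.
The period was tolled for 355 days by the plaintiff's legal incapacity (July 16, 2015 to July 5, 2016), pushing the deadline to February 11, 2020.
None of the other events listed affects the running of the period under the stated rules.
Abara filed on November 26, 2019, before the February 11, 2020 deadline, so the action is timely.

TIMELY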